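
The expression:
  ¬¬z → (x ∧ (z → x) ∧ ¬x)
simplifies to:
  ¬z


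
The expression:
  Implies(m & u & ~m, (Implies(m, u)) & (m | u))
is always true.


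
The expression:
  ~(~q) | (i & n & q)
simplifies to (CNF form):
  q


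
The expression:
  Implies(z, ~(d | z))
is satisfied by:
  {z: False}


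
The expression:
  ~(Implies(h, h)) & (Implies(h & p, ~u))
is never true.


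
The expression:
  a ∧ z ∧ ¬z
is never true.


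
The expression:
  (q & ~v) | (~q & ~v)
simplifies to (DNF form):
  ~v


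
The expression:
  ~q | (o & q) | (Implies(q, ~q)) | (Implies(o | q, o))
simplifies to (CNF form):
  o | ~q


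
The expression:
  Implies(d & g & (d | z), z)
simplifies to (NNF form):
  z | ~d | ~g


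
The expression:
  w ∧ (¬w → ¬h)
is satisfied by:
  {w: True}


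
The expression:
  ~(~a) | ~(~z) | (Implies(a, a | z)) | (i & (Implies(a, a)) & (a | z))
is always true.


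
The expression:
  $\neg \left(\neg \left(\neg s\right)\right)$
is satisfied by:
  {s: False}


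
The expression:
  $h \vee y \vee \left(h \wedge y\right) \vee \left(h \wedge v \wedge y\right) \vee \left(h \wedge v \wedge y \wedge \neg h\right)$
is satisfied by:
  {y: True, h: True}
  {y: True, h: False}
  {h: True, y: False}


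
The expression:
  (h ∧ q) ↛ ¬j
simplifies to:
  h ∧ j ∧ q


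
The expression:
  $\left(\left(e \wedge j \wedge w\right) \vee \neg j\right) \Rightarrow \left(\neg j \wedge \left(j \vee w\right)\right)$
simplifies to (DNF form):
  $\left(j \wedge \neg w\right) \vee \left(w \wedge \neg e\right) \vee \left(w \wedge \neg j\right)$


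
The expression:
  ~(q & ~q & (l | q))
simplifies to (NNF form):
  True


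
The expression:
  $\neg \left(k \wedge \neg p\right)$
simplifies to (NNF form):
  $p \vee \neg k$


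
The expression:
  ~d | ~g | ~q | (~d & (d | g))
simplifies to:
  ~d | ~g | ~q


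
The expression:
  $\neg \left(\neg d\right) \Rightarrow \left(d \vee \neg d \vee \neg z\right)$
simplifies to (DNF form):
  $\text{True}$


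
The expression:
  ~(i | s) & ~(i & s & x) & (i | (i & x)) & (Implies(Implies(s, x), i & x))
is never true.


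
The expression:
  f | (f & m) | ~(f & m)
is always true.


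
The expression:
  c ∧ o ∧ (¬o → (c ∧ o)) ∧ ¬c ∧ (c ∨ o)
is never true.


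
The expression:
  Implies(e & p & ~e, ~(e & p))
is always true.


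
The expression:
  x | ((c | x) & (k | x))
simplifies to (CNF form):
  (c | x) & (k | x)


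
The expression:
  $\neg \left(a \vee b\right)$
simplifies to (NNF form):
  $\neg a \wedge \neg b$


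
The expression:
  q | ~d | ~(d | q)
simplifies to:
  q | ~d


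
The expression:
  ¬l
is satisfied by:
  {l: False}


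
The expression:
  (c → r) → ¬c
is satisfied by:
  {c: False, r: False}
  {r: True, c: False}
  {c: True, r: False}


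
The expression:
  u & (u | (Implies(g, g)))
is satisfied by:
  {u: True}


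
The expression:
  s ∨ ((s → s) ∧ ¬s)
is always true.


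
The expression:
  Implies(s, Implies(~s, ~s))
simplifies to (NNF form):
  True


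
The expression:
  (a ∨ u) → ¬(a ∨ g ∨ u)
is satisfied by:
  {u: False, a: False}


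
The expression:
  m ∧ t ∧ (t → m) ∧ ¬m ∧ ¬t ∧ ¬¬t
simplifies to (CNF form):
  False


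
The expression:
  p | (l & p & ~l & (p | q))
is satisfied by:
  {p: True}


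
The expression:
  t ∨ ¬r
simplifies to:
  t ∨ ¬r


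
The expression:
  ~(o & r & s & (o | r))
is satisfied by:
  {s: False, o: False, r: False}
  {r: True, s: False, o: False}
  {o: True, s: False, r: False}
  {r: True, o: True, s: False}
  {s: True, r: False, o: False}
  {r: True, s: True, o: False}
  {o: True, s: True, r: False}


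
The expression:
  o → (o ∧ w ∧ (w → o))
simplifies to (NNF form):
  w ∨ ¬o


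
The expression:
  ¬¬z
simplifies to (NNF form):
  z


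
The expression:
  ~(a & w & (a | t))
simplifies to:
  ~a | ~w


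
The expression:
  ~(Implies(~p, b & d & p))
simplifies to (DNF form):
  ~p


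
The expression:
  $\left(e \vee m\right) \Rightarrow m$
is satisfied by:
  {m: True, e: False}
  {e: False, m: False}
  {e: True, m: True}


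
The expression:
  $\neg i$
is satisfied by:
  {i: False}


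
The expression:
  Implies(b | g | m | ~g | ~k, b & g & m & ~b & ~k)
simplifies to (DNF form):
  False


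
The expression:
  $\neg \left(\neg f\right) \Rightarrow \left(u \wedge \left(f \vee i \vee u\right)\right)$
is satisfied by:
  {u: True, f: False}
  {f: False, u: False}
  {f: True, u: True}


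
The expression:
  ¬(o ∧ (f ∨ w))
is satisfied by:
  {w: False, o: False, f: False}
  {f: True, w: False, o: False}
  {w: True, f: False, o: False}
  {f: True, w: True, o: False}
  {o: True, f: False, w: False}


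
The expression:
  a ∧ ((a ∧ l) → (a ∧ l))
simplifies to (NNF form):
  a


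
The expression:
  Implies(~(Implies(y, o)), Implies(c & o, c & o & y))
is always true.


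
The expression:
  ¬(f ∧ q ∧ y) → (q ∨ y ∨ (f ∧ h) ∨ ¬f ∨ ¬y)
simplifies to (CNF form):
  True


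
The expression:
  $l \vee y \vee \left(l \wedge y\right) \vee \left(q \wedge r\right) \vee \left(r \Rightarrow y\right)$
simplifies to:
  $l \vee q \vee y \vee \neg r$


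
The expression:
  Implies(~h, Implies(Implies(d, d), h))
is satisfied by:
  {h: True}


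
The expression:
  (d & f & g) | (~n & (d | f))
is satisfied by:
  {g: True, d: True, f: True, n: False}
  {d: True, f: True, g: False, n: False}
  {g: True, d: True, f: False, n: False}
  {d: True, g: False, f: False, n: False}
  {g: True, f: True, d: False, n: False}
  {f: True, g: False, d: False, n: False}
  {n: True, g: True, d: True, f: True}


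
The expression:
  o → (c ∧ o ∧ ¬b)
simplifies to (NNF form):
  (c ∧ ¬b) ∨ ¬o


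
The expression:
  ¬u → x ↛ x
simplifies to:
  u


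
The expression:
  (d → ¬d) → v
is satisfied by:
  {d: True, v: True}
  {d: True, v: False}
  {v: True, d: False}


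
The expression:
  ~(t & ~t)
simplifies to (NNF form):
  True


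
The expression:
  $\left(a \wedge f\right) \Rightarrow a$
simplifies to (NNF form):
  $\text{True}$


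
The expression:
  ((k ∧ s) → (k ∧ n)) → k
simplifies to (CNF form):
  k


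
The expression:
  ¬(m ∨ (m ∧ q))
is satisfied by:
  {m: False}


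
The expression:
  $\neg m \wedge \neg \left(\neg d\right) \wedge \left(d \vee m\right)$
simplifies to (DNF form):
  $d \wedge \neg m$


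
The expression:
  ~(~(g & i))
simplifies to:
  g & i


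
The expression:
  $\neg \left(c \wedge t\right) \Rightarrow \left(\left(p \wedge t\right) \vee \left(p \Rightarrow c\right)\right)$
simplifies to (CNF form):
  $c \vee t \vee \neg p$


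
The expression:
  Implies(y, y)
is always true.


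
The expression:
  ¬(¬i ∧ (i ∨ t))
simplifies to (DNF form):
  i ∨ ¬t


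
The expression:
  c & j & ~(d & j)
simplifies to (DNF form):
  c & j & ~d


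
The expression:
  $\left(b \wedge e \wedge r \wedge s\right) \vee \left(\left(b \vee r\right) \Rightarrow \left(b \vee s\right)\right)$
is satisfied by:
  {b: True, s: True, r: False}
  {b: True, s: False, r: False}
  {s: True, b: False, r: False}
  {b: False, s: False, r: False}
  {r: True, b: True, s: True}
  {r: True, b: True, s: False}
  {r: True, s: True, b: False}


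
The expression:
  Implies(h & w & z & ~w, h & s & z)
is always true.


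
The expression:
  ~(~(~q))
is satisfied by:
  {q: False}


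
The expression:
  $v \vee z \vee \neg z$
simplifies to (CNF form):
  $\text{True}$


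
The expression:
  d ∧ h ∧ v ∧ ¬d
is never true.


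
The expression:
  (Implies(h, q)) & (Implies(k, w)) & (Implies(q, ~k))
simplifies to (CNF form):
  (q | ~h) & (w | ~k) & (~k | ~q)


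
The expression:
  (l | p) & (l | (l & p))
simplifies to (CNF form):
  l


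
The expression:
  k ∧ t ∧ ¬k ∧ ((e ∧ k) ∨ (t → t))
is never true.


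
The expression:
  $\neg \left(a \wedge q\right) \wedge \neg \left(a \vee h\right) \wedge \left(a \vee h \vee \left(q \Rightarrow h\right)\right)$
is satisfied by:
  {q: False, h: False, a: False}


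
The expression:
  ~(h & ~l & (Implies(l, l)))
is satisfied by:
  {l: True, h: False}
  {h: False, l: False}
  {h: True, l: True}


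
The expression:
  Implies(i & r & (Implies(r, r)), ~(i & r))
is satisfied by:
  {i: False, r: False}
  {r: True, i: False}
  {i: True, r: False}


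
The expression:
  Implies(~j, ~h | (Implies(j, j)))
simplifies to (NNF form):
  True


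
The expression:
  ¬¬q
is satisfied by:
  {q: True}


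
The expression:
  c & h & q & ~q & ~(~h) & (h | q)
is never true.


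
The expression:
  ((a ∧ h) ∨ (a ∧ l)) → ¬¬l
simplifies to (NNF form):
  l ∨ ¬a ∨ ¬h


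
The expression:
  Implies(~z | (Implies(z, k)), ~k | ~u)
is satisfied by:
  {u: False, k: False}
  {k: True, u: False}
  {u: True, k: False}


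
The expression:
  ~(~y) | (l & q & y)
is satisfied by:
  {y: True}


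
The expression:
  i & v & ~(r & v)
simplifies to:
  i & v & ~r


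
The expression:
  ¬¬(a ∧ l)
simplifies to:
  a ∧ l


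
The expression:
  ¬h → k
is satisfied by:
  {k: True, h: True}
  {k: True, h: False}
  {h: True, k: False}


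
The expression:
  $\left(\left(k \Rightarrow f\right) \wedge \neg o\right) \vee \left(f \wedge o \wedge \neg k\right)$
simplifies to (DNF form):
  $\left(f \wedge \neg k\right) \vee \left(f \wedge \neg o\right) \vee \left(\neg k \wedge \neg o\right)$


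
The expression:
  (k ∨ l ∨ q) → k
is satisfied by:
  {k: True, q: False, l: False}
  {k: True, l: True, q: False}
  {k: True, q: True, l: False}
  {k: True, l: True, q: True}
  {l: False, q: False, k: False}


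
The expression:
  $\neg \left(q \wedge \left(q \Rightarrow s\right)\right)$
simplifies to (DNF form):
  $\neg q \vee \neg s$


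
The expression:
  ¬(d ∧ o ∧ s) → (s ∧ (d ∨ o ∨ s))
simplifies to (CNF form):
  s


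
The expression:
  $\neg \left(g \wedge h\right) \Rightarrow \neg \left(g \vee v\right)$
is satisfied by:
  {h: True, g: False, v: False}
  {g: False, v: False, h: False}
  {h: True, g: True, v: False}
  {h: True, v: True, g: True}


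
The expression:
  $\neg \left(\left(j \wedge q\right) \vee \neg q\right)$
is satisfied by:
  {q: True, j: False}


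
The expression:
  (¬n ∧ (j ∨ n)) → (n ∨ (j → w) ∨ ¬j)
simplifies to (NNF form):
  n ∨ w ∨ ¬j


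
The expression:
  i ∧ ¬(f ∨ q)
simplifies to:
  i ∧ ¬f ∧ ¬q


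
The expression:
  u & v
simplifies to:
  u & v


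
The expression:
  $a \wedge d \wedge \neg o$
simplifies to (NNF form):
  $a \wedge d \wedge \neg o$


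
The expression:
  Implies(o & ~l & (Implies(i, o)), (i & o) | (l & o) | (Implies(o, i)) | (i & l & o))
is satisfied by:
  {i: True, l: True, o: False}
  {i: True, o: False, l: False}
  {l: True, o: False, i: False}
  {l: False, o: False, i: False}
  {i: True, l: True, o: True}
  {i: True, o: True, l: False}
  {l: True, o: True, i: False}


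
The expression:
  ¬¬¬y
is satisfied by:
  {y: False}


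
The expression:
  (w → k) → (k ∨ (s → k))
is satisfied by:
  {k: True, w: True, s: False}
  {k: True, s: False, w: False}
  {w: True, s: False, k: False}
  {w: False, s: False, k: False}
  {k: True, w: True, s: True}
  {k: True, s: True, w: False}
  {w: True, s: True, k: False}


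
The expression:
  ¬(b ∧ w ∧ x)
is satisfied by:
  {w: False, x: False, b: False}
  {b: True, w: False, x: False}
  {x: True, w: False, b: False}
  {b: True, x: True, w: False}
  {w: True, b: False, x: False}
  {b: True, w: True, x: False}
  {x: True, w: True, b: False}


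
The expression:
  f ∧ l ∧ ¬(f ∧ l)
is never true.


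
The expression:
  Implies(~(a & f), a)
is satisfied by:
  {a: True}


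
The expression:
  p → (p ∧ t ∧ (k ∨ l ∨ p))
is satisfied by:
  {t: True, p: False}
  {p: False, t: False}
  {p: True, t: True}


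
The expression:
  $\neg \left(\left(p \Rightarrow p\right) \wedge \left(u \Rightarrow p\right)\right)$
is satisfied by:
  {u: True, p: False}


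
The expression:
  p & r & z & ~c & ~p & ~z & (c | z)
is never true.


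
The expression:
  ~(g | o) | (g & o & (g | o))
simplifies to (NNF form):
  (g & o) | (~g & ~o)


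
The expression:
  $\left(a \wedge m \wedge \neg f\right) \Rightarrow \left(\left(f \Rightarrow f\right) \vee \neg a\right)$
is always true.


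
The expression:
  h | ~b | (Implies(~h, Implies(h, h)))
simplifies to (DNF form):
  True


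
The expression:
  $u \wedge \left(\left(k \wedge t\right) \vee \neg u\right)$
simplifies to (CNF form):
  $k \wedge t \wedge u$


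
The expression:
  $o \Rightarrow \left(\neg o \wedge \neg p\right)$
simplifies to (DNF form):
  $\neg o$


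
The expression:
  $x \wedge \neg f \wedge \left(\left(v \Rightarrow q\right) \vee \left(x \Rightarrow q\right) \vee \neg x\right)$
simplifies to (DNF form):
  $\left(q \wedge x \wedge \neg f\right) \vee \left(x \wedge \neg f \wedge \neg v\right)$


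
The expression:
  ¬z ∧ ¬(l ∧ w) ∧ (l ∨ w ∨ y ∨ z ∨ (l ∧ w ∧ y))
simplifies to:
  ¬z ∧ (¬l ∨ ¬w) ∧ (l ∨ w ∨ y)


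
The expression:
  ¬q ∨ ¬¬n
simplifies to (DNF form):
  n ∨ ¬q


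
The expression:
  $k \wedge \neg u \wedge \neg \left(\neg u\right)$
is never true.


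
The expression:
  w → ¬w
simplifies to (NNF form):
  ¬w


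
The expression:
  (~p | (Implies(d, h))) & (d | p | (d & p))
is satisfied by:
  {p: True, h: True, d: False}
  {p: True, h: False, d: False}
  {d: True, p: True, h: True}
  {d: True, h: True, p: False}
  {d: True, h: False, p: False}


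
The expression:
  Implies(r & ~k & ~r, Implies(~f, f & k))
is always true.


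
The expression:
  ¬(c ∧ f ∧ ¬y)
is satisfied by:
  {y: True, c: False, f: False}
  {c: False, f: False, y: False}
  {f: True, y: True, c: False}
  {f: True, c: False, y: False}
  {y: True, c: True, f: False}
  {c: True, y: False, f: False}
  {f: True, c: True, y: True}


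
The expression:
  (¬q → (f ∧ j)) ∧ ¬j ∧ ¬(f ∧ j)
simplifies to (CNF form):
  q ∧ ¬j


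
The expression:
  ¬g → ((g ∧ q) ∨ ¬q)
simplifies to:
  g ∨ ¬q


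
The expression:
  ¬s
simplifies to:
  ¬s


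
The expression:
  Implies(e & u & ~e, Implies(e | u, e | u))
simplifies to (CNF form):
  True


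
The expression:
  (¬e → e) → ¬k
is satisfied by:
  {k: False, e: False}
  {e: True, k: False}
  {k: True, e: False}


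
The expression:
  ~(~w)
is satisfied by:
  {w: True}


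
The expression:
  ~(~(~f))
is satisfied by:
  {f: False}


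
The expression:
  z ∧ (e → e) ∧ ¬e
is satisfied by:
  {z: True, e: False}


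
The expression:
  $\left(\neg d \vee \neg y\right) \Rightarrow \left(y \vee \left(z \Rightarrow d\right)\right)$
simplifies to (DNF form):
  $d \vee y \vee \neg z$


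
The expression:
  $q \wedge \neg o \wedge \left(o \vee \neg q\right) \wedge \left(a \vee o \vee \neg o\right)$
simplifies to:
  $\text{False}$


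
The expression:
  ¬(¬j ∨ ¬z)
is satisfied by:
  {z: True, j: True}


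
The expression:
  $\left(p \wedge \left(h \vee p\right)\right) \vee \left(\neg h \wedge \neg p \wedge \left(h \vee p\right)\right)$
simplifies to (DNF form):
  $p$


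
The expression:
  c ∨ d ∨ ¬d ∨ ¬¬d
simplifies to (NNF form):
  True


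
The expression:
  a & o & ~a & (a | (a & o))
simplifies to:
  False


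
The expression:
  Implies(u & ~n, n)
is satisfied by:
  {n: True, u: False}
  {u: False, n: False}
  {u: True, n: True}


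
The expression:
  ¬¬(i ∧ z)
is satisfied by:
  {z: True, i: True}


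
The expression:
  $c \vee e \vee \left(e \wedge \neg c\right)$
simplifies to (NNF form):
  $c \vee e$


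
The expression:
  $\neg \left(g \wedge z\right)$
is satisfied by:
  {g: False, z: False}
  {z: True, g: False}
  {g: True, z: False}


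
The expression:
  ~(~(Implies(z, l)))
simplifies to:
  l | ~z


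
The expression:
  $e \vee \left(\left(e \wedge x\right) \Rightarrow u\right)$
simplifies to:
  $\text{True}$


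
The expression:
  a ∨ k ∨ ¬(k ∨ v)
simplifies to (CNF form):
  a ∨ k ∨ ¬v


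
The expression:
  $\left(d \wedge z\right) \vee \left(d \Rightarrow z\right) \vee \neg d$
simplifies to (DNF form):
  $z \vee \neg d$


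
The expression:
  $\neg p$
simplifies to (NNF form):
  $\neg p$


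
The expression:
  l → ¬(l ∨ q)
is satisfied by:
  {l: False}


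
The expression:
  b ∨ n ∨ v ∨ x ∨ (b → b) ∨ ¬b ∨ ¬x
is always true.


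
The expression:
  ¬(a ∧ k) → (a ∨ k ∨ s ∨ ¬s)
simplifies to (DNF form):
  True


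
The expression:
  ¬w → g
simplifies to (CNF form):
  g ∨ w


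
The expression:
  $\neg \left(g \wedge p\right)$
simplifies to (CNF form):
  $\neg g \vee \neg p$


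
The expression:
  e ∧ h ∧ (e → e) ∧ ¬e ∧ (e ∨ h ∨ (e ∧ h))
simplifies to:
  False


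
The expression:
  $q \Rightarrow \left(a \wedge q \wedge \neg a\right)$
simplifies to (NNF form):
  $\neg q$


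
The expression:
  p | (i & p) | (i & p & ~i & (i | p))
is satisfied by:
  {p: True}


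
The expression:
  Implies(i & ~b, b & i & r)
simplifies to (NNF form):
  b | ~i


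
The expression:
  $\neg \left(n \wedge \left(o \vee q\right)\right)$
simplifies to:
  $\left(\neg o \wedge \neg q\right) \vee \neg n$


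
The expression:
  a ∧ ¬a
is never true.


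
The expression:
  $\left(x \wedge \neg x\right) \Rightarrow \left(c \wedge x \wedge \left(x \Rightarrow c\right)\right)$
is always true.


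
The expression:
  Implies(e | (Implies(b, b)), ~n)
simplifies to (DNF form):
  ~n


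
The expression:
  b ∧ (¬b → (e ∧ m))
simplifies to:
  b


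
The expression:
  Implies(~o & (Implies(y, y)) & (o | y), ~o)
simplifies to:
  True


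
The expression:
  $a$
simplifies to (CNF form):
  $a$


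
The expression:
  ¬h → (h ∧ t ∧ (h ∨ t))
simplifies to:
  h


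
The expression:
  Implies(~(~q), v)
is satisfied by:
  {v: True, q: False}
  {q: False, v: False}
  {q: True, v: True}


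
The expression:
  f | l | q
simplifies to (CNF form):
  f | l | q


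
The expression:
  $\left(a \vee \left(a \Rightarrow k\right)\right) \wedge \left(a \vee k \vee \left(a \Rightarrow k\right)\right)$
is always true.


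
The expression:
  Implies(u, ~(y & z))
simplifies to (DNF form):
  ~u | ~y | ~z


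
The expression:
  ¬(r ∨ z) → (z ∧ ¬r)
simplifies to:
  r ∨ z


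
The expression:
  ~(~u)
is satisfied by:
  {u: True}


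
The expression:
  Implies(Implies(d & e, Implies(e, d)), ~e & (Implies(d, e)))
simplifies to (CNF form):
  ~d & ~e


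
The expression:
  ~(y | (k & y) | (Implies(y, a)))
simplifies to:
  False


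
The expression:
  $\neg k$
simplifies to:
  $\neg k$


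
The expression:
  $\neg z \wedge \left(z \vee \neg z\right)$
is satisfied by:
  {z: False}


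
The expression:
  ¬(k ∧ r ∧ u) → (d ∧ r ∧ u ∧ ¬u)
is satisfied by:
  {r: True, u: True, k: True}


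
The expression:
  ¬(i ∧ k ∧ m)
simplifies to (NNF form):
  ¬i ∨ ¬k ∨ ¬m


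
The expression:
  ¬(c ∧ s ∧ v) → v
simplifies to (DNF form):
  v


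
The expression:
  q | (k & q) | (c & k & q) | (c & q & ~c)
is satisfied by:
  {q: True}


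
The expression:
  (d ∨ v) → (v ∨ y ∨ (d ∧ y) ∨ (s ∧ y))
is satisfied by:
  {y: True, v: True, d: False}
  {y: True, v: False, d: False}
  {v: True, y: False, d: False}
  {y: False, v: False, d: False}
  {y: True, d: True, v: True}
  {y: True, d: True, v: False}
  {d: True, v: True, y: False}


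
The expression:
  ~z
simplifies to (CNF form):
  ~z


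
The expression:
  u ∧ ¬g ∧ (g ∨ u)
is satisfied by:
  {u: True, g: False}


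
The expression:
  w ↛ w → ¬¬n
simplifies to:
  True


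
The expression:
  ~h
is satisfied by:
  {h: False}


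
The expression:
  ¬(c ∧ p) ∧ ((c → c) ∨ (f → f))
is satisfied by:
  {p: False, c: False}
  {c: True, p: False}
  {p: True, c: False}


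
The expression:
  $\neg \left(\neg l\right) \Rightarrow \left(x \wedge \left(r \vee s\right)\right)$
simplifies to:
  $\left(r \wedge x\right) \vee \left(s \wedge x\right) \vee \neg l$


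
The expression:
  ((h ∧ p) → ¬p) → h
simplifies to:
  h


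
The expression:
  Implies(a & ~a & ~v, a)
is always true.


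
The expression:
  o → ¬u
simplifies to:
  ¬o ∨ ¬u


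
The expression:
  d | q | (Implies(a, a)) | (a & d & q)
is always true.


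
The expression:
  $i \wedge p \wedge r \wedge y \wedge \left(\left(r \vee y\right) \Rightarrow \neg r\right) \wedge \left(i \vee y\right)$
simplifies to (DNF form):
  $\text{False}$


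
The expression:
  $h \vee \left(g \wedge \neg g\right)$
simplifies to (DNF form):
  $h$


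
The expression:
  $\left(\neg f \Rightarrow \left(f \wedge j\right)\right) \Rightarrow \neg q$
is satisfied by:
  {q: False, f: False}
  {f: True, q: False}
  {q: True, f: False}


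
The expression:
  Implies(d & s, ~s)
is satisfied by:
  {s: False, d: False}
  {d: True, s: False}
  {s: True, d: False}


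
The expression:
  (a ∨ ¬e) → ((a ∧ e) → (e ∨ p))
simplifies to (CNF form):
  True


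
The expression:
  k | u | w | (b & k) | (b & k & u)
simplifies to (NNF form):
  k | u | w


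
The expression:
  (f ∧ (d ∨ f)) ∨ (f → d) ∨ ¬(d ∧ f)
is always true.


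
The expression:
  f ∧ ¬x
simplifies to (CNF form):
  f ∧ ¬x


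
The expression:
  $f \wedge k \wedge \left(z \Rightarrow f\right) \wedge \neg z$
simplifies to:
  $f \wedge k \wedge \neg z$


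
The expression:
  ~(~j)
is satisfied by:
  {j: True}


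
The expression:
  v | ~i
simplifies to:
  v | ~i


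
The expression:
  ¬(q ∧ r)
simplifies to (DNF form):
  ¬q ∨ ¬r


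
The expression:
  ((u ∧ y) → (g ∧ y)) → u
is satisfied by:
  {u: True}


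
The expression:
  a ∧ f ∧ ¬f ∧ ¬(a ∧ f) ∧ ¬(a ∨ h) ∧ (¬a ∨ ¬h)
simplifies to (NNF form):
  False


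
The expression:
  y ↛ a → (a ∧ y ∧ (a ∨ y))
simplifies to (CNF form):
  a ∨ ¬y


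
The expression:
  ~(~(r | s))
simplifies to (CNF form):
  r | s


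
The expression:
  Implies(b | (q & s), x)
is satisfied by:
  {x: True, s: False, q: False, b: False}
  {x: True, q: True, s: False, b: False}
  {x: True, s: True, q: False, b: False}
  {x: True, q: True, s: True, b: False}
  {x: True, b: True, s: False, q: False}
  {x: True, b: True, q: True, s: False}
  {x: True, b: True, s: True, q: False}
  {x: True, b: True, q: True, s: True}
  {b: False, s: False, q: False, x: False}
  {q: True, b: False, s: False, x: False}
  {s: True, b: False, q: False, x: False}


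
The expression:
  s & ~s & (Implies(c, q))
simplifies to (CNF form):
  False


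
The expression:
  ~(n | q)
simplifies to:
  ~n & ~q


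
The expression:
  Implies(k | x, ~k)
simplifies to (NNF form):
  ~k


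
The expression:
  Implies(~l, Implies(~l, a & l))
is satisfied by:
  {l: True}


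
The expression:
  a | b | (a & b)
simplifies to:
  a | b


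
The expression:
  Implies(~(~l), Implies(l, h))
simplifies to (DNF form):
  h | ~l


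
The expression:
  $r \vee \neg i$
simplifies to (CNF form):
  $r \vee \neg i$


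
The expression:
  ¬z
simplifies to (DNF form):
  ¬z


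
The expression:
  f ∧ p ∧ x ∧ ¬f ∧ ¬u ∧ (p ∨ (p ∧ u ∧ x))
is never true.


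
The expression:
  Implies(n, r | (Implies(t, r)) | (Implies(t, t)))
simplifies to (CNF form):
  True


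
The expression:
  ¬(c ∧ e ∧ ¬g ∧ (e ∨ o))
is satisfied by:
  {g: True, c: False, e: False}
  {c: False, e: False, g: False}
  {e: True, g: True, c: False}
  {e: True, c: False, g: False}
  {g: True, c: True, e: False}
  {c: True, g: False, e: False}
  {e: True, c: True, g: True}


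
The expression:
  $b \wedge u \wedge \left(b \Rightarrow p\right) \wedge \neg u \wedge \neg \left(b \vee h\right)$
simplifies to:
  $\text{False}$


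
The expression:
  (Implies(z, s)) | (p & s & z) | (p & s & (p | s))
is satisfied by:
  {s: True, z: False}
  {z: False, s: False}
  {z: True, s: True}


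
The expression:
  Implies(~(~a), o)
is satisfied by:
  {o: True, a: False}
  {a: False, o: False}
  {a: True, o: True}


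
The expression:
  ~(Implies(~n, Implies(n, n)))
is never true.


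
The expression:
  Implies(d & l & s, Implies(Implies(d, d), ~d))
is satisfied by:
  {l: False, d: False, s: False}
  {s: True, l: False, d: False}
  {d: True, l: False, s: False}
  {s: True, d: True, l: False}
  {l: True, s: False, d: False}
  {s: True, l: True, d: False}
  {d: True, l: True, s: False}


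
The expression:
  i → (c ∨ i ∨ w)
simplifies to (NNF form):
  True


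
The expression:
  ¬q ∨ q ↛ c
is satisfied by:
  {c: False, q: False}
  {q: True, c: False}
  {c: True, q: False}


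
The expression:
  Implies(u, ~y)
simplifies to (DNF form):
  ~u | ~y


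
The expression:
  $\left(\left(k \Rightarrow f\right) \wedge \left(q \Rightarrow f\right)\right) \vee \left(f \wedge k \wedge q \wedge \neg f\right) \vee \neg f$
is always true.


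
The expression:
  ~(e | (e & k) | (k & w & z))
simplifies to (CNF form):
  ~e & (~k | ~w | ~z)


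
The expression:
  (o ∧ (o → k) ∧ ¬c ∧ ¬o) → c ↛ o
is always true.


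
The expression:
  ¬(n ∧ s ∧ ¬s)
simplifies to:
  True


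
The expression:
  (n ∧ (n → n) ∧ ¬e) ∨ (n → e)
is always true.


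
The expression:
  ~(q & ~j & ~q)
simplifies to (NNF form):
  True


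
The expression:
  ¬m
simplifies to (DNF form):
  ¬m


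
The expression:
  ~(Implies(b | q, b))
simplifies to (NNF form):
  q & ~b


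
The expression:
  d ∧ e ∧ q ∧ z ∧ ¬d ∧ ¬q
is never true.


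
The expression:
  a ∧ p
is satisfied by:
  {a: True, p: True}


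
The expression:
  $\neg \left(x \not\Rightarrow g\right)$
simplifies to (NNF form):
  $g \vee \neg x$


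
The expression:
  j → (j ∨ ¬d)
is always true.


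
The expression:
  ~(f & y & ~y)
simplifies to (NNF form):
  True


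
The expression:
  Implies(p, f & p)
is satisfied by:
  {f: True, p: False}
  {p: False, f: False}
  {p: True, f: True}


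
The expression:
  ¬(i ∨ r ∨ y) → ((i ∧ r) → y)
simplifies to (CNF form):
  True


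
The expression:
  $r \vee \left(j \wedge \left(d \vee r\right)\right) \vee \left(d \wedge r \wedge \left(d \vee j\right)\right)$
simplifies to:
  $r \vee \left(d \wedge j\right)$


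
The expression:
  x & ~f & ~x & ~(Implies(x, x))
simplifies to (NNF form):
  False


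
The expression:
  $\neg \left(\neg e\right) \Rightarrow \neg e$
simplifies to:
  $\neg e$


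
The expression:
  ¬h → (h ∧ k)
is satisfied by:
  {h: True}


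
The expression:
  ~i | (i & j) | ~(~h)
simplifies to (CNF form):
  h | j | ~i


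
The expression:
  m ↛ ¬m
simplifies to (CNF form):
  m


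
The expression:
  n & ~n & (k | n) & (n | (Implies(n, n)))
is never true.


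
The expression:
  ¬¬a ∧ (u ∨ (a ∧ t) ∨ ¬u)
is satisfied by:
  {a: True}


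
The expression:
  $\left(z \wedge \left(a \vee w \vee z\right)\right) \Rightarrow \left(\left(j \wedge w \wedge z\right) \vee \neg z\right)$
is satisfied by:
  {j: True, w: True, z: False}
  {j: True, w: False, z: False}
  {w: True, j: False, z: False}
  {j: False, w: False, z: False}
  {z: True, j: True, w: True}


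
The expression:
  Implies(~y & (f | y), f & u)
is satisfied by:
  {y: True, u: True, f: False}
  {y: True, u: False, f: False}
  {u: True, y: False, f: False}
  {y: False, u: False, f: False}
  {f: True, y: True, u: True}
  {f: True, y: True, u: False}
  {f: True, u: True, y: False}


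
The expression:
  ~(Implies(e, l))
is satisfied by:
  {e: True, l: False}


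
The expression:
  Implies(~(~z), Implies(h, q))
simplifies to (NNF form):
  q | ~h | ~z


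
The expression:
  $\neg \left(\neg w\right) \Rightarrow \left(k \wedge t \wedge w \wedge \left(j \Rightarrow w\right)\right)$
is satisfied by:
  {t: True, k: True, w: False}
  {t: True, k: False, w: False}
  {k: True, t: False, w: False}
  {t: False, k: False, w: False}
  {t: True, w: True, k: True}


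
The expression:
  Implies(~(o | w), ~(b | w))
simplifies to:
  o | w | ~b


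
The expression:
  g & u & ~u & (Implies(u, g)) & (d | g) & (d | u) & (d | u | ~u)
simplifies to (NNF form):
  False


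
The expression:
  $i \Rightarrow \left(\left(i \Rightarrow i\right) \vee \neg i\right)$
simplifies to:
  $\text{True}$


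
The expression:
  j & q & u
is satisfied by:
  {j: True, u: True, q: True}


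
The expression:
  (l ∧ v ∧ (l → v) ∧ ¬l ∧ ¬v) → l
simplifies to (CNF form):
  True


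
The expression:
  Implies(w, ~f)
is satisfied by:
  {w: False, f: False}
  {f: True, w: False}
  {w: True, f: False}


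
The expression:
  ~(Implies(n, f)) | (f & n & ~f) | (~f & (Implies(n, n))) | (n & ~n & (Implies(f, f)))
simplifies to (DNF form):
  ~f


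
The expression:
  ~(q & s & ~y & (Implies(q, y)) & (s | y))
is always true.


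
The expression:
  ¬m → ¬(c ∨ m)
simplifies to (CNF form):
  m ∨ ¬c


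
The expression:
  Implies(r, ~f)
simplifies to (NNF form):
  ~f | ~r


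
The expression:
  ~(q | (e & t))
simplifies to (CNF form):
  ~q & (~e | ~t)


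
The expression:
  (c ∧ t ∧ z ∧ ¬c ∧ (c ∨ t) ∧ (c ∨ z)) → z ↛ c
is always true.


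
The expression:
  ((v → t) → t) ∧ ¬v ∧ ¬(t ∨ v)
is never true.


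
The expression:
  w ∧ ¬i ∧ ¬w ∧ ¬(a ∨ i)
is never true.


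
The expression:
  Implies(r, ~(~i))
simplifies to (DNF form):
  i | ~r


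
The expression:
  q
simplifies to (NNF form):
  q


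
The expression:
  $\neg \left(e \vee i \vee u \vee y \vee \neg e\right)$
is never true.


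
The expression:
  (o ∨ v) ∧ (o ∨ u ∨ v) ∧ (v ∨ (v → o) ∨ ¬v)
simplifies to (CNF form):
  o ∨ v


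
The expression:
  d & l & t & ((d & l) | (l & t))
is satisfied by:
  {t: True, d: True, l: True}


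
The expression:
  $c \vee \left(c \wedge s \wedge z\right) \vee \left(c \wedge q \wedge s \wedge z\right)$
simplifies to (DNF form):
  $c$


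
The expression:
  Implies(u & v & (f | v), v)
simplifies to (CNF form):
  True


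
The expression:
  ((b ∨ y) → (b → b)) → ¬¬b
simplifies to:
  b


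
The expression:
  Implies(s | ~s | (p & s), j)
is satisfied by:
  {j: True}


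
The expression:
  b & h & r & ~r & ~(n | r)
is never true.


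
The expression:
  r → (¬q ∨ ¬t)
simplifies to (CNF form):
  ¬q ∨ ¬r ∨ ¬t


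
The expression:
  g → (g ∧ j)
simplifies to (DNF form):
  j ∨ ¬g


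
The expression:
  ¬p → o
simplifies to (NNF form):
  o ∨ p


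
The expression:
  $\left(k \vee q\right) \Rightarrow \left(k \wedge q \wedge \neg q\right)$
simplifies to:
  $\neg k \wedge \neg q$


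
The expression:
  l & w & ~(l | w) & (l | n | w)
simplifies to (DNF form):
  False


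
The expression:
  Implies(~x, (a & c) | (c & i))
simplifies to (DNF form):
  x | (a & c) | (c & i)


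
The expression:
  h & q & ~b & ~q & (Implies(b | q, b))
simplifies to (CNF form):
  False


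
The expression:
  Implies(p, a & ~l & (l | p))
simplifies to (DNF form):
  ~p | (a & ~l)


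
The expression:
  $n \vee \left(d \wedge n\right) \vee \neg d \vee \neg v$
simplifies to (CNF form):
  $n \vee \neg d \vee \neg v$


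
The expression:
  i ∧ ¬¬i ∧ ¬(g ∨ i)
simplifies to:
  False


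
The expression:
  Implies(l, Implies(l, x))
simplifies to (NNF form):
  x | ~l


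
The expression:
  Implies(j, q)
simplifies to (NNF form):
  q | ~j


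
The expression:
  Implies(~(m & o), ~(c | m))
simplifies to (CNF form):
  (m | ~c) & (m | ~m) & (o | ~c) & (o | ~m)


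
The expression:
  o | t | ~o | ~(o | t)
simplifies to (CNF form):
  True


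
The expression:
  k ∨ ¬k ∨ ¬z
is always true.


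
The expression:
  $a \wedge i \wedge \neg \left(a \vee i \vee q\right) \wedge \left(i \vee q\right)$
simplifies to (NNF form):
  $\text{False}$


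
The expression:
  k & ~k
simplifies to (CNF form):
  False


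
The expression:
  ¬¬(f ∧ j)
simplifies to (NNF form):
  f ∧ j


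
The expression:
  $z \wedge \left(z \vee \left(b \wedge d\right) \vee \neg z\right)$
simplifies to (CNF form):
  $z$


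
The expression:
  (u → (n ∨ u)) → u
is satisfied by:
  {u: True}


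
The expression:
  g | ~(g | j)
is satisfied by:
  {g: True, j: False}
  {j: False, g: False}
  {j: True, g: True}


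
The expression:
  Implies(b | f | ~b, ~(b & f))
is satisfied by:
  {b: False, f: False}
  {f: True, b: False}
  {b: True, f: False}


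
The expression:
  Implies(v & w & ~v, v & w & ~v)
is always true.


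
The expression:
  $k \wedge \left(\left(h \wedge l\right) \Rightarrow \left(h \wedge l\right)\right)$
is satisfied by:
  {k: True}


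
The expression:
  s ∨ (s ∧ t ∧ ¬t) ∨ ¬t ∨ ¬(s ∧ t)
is always true.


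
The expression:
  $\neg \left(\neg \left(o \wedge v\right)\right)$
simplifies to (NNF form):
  $o \wedge v$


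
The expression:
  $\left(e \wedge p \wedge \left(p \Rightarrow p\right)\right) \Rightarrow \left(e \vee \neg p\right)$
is always true.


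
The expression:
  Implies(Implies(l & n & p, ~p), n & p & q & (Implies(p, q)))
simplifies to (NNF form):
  n & p & (l | q)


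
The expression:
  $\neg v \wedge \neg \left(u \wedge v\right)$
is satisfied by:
  {v: False}


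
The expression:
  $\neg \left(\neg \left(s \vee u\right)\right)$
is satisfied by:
  {u: True, s: True}
  {u: True, s: False}
  {s: True, u: False}


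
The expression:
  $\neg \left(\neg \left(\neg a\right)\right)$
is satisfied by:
  {a: False}


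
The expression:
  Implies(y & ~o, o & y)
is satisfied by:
  {o: True, y: False}
  {y: False, o: False}
  {y: True, o: True}


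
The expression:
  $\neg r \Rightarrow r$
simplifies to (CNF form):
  $r$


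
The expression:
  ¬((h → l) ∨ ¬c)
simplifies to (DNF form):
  c ∧ h ∧ ¬l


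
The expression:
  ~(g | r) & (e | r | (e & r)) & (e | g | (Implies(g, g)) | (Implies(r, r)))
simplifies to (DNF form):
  e & ~g & ~r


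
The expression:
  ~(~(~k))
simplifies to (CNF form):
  ~k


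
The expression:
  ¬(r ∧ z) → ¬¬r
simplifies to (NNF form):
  r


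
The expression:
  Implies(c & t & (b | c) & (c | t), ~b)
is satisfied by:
  {c: False, t: False, b: False}
  {b: True, c: False, t: False}
  {t: True, c: False, b: False}
  {b: True, t: True, c: False}
  {c: True, b: False, t: False}
  {b: True, c: True, t: False}
  {t: True, c: True, b: False}


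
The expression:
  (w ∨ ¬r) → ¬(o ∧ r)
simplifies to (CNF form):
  ¬o ∨ ¬r ∨ ¬w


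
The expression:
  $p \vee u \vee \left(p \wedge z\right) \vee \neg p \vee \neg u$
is always true.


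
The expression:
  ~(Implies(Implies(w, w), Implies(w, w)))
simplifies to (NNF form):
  False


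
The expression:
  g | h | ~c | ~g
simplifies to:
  True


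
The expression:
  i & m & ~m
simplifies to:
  False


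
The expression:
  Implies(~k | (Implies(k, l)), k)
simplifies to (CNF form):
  k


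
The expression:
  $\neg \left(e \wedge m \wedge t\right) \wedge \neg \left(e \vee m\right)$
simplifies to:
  $\neg e \wedge \neg m$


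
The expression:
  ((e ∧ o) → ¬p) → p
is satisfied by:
  {p: True}


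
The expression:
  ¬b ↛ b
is always true.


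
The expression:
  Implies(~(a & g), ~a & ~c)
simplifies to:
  (a & g) | (~a & ~c)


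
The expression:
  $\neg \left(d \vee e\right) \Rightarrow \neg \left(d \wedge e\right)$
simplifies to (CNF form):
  $\text{True}$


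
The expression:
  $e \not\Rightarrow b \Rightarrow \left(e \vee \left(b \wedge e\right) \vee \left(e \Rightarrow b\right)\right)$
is always true.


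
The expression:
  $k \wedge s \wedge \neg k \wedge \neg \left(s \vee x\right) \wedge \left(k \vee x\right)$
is never true.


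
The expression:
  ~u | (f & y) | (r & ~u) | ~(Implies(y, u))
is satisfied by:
  {f: True, y: True, u: False}
  {f: True, y: False, u: False}
  {y: True, f: False, u: False}
  {f: False, y: False, u: False}
  {u: True, f: True, y: True}


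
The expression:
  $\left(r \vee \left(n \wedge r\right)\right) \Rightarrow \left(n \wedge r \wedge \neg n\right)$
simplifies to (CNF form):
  $\neg r$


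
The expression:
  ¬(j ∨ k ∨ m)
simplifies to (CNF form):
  ¬j ∧ ¬k ∧ ¬m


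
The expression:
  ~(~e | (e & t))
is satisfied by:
  {e: True, t: False}


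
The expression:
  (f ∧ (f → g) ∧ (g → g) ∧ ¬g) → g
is always true.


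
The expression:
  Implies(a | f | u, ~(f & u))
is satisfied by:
  {u: False, f: False}
  {f: True, u: False}
  {u: True, f: False}


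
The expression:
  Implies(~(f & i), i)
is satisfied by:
  {i: True}


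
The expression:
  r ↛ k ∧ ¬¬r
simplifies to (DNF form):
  r ∧ ¬k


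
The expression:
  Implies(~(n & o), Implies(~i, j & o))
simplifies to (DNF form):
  i | (j & o) | (n & o)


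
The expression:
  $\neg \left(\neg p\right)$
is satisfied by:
  {p: True}


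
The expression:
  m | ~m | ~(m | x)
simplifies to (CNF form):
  True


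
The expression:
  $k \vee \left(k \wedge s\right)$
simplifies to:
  $k$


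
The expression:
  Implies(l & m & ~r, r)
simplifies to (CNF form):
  r | ~l | ~m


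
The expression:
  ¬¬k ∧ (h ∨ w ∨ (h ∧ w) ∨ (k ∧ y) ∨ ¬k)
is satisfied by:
  {h: True, y: True, w: True, k: True}
  {h: True, y: True, k: True, w: False}
  {h: True, w: True, k: True, y: False}
  {h: True, k: True, w: False, y: False}
  {y: True, k: True, w: True, h: False}
  {y: True, k: True, w: False, h: False}
  {k: True, w: True, y: False, h: False}
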